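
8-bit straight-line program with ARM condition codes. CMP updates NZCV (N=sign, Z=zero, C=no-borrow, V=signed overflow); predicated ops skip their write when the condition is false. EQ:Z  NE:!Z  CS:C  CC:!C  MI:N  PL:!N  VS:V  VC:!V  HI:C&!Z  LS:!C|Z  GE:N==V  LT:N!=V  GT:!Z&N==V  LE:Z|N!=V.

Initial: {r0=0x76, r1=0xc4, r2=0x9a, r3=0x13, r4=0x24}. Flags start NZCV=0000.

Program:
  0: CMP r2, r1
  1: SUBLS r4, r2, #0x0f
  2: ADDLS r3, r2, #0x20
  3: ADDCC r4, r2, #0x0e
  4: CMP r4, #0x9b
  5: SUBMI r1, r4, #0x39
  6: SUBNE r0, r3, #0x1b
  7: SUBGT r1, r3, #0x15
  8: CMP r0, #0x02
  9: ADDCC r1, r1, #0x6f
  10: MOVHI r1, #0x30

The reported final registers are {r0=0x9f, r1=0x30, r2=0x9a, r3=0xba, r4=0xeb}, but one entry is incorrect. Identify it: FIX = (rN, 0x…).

0: ✓ CMP  NZCV=1000
1: ✓ SUBLS  r4←0x8b
2: ✓ ADDLS  r3←0xba
3: ✓ ADDCC  r4←0xa8
4: ✓ CMP  NZCV=0010
5: · SUBMI
6: ✓ SUBNE  r0←0x9f
7: ✓ SUBGT  r1←0xa5
8: ✓ CMP  NZCV=1010
9: · ADDCC
10: ✓ MOVHI  r1←0x30

FIX = (r4, 0xa8)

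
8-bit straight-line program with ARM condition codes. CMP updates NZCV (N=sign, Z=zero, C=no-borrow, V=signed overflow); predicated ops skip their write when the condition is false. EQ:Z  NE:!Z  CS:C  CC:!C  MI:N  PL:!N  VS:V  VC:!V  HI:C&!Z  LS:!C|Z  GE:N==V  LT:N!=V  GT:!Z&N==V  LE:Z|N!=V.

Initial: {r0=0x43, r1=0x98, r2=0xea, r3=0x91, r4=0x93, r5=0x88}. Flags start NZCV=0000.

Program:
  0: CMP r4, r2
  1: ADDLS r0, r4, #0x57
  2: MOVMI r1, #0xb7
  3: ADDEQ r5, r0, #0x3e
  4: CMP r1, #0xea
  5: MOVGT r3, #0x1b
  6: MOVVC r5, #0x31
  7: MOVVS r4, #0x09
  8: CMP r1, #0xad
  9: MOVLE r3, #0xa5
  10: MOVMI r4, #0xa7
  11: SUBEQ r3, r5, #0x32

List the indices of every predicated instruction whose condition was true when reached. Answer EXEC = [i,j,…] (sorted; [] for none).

EXEC = [1,2,6]

0: ✓ CMP  NZCV=1000
1: ✓ ADDLS  r0←0xea
2: ✓ MOVMI  r1←0xb7
3: · ADDEQ
4: ✓ CMP  NZCV=1000
5: · MOVGT
6: ✓ MOVVC  r5←0x31
7: · MOVVS
8: ✓ CMP  NZCV=0010
9: · MOVLE
10: · MOVMI
11: · SUBEQ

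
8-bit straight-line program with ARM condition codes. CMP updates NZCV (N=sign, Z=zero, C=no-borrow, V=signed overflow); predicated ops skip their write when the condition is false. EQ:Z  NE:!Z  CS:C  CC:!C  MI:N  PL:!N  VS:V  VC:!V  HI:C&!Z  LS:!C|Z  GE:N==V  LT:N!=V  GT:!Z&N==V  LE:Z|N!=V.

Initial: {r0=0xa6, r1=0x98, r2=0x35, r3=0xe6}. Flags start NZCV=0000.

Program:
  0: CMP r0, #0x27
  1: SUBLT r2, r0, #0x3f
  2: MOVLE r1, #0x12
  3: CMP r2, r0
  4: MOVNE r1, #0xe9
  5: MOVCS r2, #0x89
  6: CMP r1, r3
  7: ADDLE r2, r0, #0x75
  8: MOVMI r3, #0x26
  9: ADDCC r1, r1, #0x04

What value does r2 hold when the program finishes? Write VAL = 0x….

0: ✓ CMP  NZCV=0011
1: ✓ SUBLT  r2←0x67
2: ✓ MOVLE  r1←0x12
3: ✓ CMP  NZCV=1001
4: ✓ MOVNE  r1←0xe9
5: · MOVCS
6: ✓ CMP  NZCV=0010
7: · ADDLE
8: · MOVMI
9: · ADDCC

VAL = 0x67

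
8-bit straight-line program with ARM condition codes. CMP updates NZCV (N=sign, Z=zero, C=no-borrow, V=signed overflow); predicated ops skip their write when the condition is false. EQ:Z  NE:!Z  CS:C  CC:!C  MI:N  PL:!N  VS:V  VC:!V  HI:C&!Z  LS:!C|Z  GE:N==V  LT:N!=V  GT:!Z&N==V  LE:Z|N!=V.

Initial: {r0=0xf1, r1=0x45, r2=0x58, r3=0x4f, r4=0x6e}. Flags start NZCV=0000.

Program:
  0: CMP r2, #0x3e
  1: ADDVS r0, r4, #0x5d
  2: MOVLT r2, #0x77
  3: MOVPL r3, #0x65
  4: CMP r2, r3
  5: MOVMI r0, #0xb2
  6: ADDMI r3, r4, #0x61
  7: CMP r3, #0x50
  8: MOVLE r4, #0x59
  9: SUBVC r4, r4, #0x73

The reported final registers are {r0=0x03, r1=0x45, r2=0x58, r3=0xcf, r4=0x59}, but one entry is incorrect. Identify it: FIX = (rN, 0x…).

FIX = (r0, 0xb2)

[0] flags=0010 → (cmp)
[1] flags=0010 VS?F → skip
[2] flags=0010 LT?F → skip
[3] flags=0010 PL?T → r3=0x65
[4] flags=1000 → (cmp)
[5] flags=1000 MI?T → r0=0xb2
[6] flags=1000 MI?T → r3=0xcf
[7] flags=0011 → (cmp)
[8] flags=0011 LE?T → r4=0x59
[9] flags=0011 VC?F → skip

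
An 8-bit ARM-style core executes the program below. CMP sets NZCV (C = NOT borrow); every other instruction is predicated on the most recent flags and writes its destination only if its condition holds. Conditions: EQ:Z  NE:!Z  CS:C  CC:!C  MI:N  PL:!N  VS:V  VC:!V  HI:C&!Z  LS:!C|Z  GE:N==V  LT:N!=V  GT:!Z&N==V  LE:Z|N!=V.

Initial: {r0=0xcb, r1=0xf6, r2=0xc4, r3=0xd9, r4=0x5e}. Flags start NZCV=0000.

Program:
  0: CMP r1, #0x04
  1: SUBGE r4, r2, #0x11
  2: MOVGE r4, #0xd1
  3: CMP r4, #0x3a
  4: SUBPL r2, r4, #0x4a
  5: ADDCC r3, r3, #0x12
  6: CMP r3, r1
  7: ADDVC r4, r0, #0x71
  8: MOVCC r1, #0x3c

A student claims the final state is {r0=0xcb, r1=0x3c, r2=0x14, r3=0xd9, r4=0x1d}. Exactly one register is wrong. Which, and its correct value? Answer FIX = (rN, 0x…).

FIX = (r4, 0x3c)

[0] flags=1010 → (cmp)
[1] flags=1010 GE?F → skip
[2] flags=1010 GE?F → skip
[3] flags=0010 → (cmp)
[4] flags=0010 PL?T → r2=0x14
[5] flags=0010 CC?F → skip
[6] flags=1000 → (cmp)
[7] flags=1000 VC?T → r4=0x3c
[8] flags=1000 CC?T → r1=0x3c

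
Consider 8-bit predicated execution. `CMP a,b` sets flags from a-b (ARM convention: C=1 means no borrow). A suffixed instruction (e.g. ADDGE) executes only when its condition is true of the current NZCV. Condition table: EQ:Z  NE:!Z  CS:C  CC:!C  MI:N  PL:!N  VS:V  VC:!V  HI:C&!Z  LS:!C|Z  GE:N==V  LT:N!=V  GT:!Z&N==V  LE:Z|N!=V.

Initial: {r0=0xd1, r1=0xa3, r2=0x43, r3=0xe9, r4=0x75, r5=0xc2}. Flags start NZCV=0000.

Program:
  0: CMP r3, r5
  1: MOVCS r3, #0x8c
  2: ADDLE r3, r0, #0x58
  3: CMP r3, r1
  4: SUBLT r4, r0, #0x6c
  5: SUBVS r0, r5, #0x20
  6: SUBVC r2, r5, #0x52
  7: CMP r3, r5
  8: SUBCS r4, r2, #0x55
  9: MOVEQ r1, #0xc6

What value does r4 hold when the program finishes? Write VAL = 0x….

VAL = 0x65

0: ✓ CMP  NZCV=0010
1: ✓ MOVCS  r3←0x8c
2: · ADDLE
3: ✓ CMP  NZCV=1000
4: ✓ SUBLT  r4←0x65
5: · SUBVS
6: ✓ SUBVC  r2←0x70
7: ✓ CMP  NZCV=1000
8: · SUBCS
9: · MOVEQ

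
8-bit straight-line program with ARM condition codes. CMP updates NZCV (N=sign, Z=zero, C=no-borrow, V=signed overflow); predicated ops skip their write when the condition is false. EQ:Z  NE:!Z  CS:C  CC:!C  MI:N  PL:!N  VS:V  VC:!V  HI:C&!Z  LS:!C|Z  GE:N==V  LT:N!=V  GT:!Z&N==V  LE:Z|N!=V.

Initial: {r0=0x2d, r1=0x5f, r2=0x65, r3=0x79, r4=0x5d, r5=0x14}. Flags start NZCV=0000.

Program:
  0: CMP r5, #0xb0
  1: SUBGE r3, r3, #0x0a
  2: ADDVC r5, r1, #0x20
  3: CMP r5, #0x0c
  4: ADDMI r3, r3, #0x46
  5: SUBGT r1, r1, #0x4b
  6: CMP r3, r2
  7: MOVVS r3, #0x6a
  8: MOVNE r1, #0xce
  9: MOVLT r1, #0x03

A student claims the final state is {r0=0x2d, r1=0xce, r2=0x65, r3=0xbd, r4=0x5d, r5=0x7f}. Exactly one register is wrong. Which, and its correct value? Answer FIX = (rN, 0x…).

0: ✓ CMP  NZCV=0000
1: ✓ SUBGE  r3←0x6f
2: ✓ ADDVC  r5←0x7f
3: ✓ CMP  NZCV=0010
4: · ADDMI
5: ✓ SUBGT  r1←0x14
6: ✓ CMP  NZCV=0010
7: · MOVVS
8: ✓ MOVNE  r1←0xce
9: · MOVLT

FIX = (r3, 0x6f)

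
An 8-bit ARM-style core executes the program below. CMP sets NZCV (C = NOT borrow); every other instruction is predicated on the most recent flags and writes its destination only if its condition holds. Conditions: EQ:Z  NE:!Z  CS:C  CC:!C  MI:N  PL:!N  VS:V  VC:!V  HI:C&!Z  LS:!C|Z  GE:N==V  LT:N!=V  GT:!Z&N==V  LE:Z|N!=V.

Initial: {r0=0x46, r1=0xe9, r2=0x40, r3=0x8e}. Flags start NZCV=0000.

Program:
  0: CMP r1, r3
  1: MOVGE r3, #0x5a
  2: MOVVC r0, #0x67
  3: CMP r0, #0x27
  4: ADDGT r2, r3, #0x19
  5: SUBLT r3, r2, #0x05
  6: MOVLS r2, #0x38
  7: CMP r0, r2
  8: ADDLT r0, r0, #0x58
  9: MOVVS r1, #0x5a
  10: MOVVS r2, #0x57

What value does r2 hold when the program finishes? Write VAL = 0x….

VAL = 0x73

0: ✓ CMP  NZCV=0010
1: ✓ MOVGE  r3←0x5a
2: ✓ MOVVC  r0←0x67
3: ✓ CMP  NZCV=0010
4: ✓ ADDGT  r2←0x73
5: · SUBLT
6: · MOVLS
7: ✓ CMP  NZCV=1000
8: ✓ ADDLT  r0←0xbf
9: · MOVVS
10: · MOVVS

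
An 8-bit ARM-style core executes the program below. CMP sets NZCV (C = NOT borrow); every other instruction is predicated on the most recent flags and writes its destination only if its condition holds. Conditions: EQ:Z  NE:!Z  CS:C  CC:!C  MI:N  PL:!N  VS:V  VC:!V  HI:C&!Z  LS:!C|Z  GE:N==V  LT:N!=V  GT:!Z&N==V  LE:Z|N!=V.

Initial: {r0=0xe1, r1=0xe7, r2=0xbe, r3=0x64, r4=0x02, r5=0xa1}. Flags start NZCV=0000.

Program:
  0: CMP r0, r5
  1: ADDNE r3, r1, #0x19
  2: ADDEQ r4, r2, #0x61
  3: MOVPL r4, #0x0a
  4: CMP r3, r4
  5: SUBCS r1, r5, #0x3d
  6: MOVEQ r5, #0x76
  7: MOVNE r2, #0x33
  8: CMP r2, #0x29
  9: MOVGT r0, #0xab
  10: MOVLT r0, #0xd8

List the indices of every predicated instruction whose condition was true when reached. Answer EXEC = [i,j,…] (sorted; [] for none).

EXEC = [1,3,7,9]

0: ✓ CMP  NZCV=0010
1: ✓ ADDNE  r3←0x00
2: · ADDEQ
3: ✓ MOVPL  r4←0x0a
4: ✓ CMP  NZCV=1000
5: · SUBCS
6: · MOVEQ
7: ✓ MOVNE  r2←0x33
8: ✓ CMP  NZCV=0010
9: ✓ MOVGT  r0←0xab
10: · MOVLT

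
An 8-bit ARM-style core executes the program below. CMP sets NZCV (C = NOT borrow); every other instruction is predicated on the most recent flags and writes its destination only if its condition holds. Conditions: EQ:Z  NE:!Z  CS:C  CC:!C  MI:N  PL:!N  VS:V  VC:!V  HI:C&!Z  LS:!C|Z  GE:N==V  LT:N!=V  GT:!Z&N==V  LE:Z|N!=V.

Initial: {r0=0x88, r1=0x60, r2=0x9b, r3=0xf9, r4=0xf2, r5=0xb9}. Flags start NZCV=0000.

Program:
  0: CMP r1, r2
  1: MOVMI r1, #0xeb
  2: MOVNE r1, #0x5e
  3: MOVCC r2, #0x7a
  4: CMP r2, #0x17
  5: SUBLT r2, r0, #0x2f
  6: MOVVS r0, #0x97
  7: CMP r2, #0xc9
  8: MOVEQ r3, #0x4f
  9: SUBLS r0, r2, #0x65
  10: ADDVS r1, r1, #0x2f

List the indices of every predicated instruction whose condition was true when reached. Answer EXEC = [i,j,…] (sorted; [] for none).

EXEC = [1,2,3,9,10]

[0] flags=1001 → (cmp)
[1] flags=1001 MI?T → r1=0xeb
[2] flags=1001 NE?T → r1=0x5e
[3] flags=1001 CC?T → r2=0x7a
[4] flags=0010 → (cmp)
[5] flags=0010 LT?F → skip
[6] flags=0010 VS?F → skip
[7] flags=1001 → (cmp)
[8] flags=1001 EQ?F → skip
[9] flags=1001 LS?T → r0=0x15
[10] flags=1001 VS?T → r1=0x8d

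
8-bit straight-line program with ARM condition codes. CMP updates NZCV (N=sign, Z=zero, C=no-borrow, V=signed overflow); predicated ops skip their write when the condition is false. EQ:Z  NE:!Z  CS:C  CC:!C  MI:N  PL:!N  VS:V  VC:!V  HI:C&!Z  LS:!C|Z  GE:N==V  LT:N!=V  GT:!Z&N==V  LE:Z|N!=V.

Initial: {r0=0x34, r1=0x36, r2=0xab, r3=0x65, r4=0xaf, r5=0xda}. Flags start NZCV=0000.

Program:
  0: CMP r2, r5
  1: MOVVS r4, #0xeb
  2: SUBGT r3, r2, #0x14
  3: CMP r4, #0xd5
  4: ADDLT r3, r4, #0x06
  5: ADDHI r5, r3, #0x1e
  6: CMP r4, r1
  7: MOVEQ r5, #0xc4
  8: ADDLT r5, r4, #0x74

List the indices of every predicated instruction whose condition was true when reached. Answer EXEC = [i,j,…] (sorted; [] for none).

[0] flags=1000 → (cmp)
[1] flags=1000 VS?F → skip
[2] flags=1000 GT?F → skip
[3] flags=1000 → (cmp)
[4] flags=1000 LT?T → r3=0xb5
[5] flags=1000 HI?F → skip
[6] flags=0011 → (cmp)
[7] flags=0011 EQ?F → skip
[8] flags=0011 LT?T → r5=0x23

EXEC = [4,8]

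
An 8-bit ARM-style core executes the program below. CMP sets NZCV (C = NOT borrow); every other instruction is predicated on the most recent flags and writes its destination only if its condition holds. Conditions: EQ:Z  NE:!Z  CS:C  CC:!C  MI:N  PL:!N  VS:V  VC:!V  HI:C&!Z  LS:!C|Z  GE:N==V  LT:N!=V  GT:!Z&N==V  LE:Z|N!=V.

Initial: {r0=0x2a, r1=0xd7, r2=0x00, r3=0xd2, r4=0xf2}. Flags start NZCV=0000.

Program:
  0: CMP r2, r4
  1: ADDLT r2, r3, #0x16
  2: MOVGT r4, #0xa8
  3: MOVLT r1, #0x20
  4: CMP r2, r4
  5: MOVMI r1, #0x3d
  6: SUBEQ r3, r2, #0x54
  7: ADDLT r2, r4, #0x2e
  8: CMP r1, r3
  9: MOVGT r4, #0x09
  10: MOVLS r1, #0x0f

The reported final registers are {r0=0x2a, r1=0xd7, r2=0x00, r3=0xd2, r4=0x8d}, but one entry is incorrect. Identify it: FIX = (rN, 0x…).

0: ✓ CMP  NZCV=0000
1: · ADDLT
2: ✓ MOVGT  r4←0xa8
3: · MOVLT
4: ✓ CMP  NZCV=0000
5: · MOVMI
6: · SUBEQ
7: · ADDLT
8: ✓ CMP  NZCV=0010
9: ✓ MOVGT  r4←0x09
10: · MOVLS

FIX = (r4, 0x09)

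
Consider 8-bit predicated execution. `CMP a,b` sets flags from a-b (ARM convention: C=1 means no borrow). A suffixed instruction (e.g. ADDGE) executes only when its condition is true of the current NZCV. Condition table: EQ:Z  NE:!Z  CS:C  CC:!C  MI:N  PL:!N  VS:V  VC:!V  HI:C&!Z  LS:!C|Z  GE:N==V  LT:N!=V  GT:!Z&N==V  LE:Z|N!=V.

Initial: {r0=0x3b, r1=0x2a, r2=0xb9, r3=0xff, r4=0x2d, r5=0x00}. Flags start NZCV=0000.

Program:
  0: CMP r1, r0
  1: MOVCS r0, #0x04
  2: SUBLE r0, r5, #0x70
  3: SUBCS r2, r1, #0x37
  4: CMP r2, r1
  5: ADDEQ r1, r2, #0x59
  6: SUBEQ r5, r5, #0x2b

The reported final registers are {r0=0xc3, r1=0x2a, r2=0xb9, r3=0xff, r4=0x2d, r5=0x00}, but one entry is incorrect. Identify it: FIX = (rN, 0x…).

[0] flags=1000 → (cmp)
[1] flags=1000 CS?F → skip
[2] flags=1000 LE?T → r0=0x90
[3] flags=1000 CS?F → skip
[4] flags=1010 → (cmp)
[5] flags=1010 EQ?F → skip
[6] flags=1010 EQ?F → skip

FIX = (r0, 0x90)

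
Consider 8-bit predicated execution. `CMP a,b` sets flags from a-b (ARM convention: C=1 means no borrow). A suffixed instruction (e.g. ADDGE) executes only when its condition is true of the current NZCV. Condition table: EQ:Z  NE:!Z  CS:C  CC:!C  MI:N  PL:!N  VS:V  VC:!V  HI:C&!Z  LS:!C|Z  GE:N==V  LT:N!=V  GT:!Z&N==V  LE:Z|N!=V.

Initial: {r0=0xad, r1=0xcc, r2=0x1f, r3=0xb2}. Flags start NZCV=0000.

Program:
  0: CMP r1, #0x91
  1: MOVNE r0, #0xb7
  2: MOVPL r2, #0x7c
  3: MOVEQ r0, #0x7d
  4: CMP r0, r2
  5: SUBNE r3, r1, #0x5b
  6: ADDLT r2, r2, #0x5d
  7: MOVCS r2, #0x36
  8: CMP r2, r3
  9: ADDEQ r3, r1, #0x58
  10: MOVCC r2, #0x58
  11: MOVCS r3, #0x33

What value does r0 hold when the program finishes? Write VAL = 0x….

[0] flags=0010 → (cmp)
[1] flags=0010 NE?T → r0=0xb7
[2] flags=0010 PL?T → r2=0x7c
[3] flags=0010 EQ?F → skip
[4] flags=0011 → (cmp)
[5] flags=0011 NE?T → r3=0x71
[6] flags=0011 LT?T → r2=0xd9
[7] flags=0011 CS?T → r2=0x36
[8] flags=1000 → (cmp)
[9] flags=1000 EQ?F → skip
[10] flags=1000 CC?T → r2=0x58
[11] flags=1000 CS?F → skip

VAL = 0xb7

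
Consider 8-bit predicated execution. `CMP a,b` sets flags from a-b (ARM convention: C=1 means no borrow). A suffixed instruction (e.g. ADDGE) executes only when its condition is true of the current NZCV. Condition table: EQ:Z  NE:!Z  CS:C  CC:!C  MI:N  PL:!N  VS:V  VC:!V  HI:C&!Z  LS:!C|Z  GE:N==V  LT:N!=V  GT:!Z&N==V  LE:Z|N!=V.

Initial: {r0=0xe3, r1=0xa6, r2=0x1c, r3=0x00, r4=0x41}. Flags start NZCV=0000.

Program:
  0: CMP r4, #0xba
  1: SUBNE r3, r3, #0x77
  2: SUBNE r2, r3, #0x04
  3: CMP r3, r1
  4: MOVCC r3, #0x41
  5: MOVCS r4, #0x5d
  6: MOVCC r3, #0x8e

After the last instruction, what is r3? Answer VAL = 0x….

VAL = 0x8e

0: ✓ CMP  NZCV=1001
1: ✓ SUBNE  r3←0x89
2: ✓ SUBNE  r2←0x85
3: ✓ CMP  NZCV=1000
4: ✓ MOVCC  r3←0x41
5: · MOVCS
6: ✓ MOVCC  r3←0x8e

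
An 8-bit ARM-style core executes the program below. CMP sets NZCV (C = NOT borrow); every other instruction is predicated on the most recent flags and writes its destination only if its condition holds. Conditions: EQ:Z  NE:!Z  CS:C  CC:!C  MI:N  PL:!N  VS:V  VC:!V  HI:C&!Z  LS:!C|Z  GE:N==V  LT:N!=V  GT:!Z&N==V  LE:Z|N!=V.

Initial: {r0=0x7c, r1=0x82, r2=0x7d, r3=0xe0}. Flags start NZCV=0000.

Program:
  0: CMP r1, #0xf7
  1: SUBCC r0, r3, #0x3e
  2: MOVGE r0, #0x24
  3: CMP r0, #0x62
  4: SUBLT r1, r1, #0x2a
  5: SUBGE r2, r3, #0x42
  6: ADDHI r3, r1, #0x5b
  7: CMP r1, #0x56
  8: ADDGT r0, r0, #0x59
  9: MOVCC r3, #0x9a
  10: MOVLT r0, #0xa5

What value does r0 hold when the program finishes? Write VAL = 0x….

[0] flags=1000 → (cmp)
[1] flags=1000 CC?T → r0=0xa2
[2] flags=1000 GE?F → skip
[3] flags=0011 → (cmp)
[4] flags=0011 LT?T → r1=0x58
[5] flags=0011 GE?F → skip
[6] flags=0011 HI?T → r3=0xb3
[7] flags=0010 → (cmp)
[8] flags=0010 GT?T → r0=0xfb
[9] flags=0010 CC?F → skip
[10] flags=0010 LT?F → skip

VAL = 0xfb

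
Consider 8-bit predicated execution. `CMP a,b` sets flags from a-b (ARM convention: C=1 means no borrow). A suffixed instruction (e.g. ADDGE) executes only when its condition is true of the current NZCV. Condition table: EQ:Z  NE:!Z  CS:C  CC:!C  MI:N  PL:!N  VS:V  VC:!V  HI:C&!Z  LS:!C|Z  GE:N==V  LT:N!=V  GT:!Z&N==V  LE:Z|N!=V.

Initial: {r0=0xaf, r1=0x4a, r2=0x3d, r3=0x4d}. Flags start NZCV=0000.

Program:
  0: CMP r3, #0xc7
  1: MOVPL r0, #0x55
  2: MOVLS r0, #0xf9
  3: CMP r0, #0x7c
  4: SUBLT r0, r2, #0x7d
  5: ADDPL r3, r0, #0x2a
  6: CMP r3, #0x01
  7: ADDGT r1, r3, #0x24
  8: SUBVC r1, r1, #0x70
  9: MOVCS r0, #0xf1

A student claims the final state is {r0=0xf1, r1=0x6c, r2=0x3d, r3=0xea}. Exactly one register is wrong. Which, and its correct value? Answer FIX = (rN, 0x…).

0: ✓ CMP  NZCV=1001
1: · MOVPL
2: ✓ MOVLS  r0←0xf9
3: ✓ CMP  NZCV=0011
4: ✓ SUBLT  r0←0xc0
5: ✓ ADDPL  r3←0xea
6: ✓ CMP  NZCV=1010
7: · ADDGT
8: ✓ SUBVC  r1←0xda
9: ✓ MOVCS  r0←0xf1

FIX = (r1, 0xda)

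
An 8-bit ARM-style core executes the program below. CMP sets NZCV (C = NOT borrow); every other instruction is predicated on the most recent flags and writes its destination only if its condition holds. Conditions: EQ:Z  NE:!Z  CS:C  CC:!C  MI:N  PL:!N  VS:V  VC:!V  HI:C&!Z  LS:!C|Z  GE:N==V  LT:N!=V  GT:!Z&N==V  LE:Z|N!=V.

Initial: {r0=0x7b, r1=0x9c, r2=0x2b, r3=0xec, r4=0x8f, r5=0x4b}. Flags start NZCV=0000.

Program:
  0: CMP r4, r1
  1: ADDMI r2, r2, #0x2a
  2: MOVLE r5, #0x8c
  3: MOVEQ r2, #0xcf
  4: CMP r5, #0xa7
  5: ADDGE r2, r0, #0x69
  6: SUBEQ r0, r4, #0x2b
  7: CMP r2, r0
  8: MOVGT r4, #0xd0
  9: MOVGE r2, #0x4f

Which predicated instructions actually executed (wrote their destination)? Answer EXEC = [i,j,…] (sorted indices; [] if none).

0: ✓ CMP  NZCV=1000
1: ✓ ADDMI  r2←0x55
2: ✓ MOVLE  r5←0x8c
3: · MOVEQ
4: ✓ CMP  NZCV=1000
5: · ADDGE
6: · SUBEQ
7: ✓ CMP  NZCV=1000
8: · MOVGT
9: · MOVGE

EXEC = [1,2]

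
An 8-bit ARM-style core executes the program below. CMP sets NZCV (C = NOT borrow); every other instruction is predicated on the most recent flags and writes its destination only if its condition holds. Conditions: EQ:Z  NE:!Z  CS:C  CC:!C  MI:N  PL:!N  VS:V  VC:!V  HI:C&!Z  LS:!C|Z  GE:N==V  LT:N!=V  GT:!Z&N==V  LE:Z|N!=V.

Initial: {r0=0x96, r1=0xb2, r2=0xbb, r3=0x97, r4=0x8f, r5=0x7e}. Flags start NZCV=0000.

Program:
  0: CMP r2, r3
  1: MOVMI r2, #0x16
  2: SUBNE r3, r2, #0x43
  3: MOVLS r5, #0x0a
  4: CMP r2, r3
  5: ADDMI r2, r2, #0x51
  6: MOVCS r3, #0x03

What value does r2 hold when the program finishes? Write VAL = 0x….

VAL = 0xbb

0: ✓ CMP  NZCV=0010
1: · MOVMI
2: ✓ SUBNE  r3←0x78
3: · MOVLS
4: ✓ CMP  NZCV=0011
5: · ADDMI
6: ✓ MOVCS  r3←0x03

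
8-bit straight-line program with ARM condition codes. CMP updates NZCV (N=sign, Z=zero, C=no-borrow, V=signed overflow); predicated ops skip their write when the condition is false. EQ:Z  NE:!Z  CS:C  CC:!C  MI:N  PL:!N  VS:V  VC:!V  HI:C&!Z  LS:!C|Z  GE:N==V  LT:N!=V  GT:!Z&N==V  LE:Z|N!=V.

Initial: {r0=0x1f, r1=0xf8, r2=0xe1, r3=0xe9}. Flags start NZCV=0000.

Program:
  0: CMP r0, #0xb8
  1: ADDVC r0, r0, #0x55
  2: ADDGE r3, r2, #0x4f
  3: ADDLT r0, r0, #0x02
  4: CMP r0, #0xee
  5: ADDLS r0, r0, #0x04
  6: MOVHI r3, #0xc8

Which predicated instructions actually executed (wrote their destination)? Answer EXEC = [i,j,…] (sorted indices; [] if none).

EXEC = [1,2,5]

0: ✓ CMP  NZCV=0000
1: ✓ ADDVC  r0←0x74
2: ✓ ADDGE  r3←0x30
3: · ADDLT
4: ✓ CMP  NZCV=1001
5: ✓ ADDLS  r0←0x78
6: · MOVHI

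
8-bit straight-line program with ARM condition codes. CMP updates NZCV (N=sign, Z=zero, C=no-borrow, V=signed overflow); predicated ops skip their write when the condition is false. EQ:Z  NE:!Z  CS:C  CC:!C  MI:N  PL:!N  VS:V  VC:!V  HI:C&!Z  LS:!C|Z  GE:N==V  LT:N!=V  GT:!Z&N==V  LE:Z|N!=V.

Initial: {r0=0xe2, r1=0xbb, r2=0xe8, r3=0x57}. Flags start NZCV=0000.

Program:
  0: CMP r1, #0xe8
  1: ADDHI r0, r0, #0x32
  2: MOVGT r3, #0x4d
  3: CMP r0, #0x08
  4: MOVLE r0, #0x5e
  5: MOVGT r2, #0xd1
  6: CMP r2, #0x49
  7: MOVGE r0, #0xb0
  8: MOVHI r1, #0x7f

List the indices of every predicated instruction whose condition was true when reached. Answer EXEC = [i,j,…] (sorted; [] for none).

0: ✓ CMP  NZCV=1000
1: · ADDHI
2: · MOVGT
3: ✓ CMP  NZCV=1010
4: ✓ MOVLE  r0←0x5e
5: · MOVGT
6: ✓ CMP  NZCV=1010
7: · MOVGE
8: ✓ MOVHI  r1←0x7f

EXEC = [4,8]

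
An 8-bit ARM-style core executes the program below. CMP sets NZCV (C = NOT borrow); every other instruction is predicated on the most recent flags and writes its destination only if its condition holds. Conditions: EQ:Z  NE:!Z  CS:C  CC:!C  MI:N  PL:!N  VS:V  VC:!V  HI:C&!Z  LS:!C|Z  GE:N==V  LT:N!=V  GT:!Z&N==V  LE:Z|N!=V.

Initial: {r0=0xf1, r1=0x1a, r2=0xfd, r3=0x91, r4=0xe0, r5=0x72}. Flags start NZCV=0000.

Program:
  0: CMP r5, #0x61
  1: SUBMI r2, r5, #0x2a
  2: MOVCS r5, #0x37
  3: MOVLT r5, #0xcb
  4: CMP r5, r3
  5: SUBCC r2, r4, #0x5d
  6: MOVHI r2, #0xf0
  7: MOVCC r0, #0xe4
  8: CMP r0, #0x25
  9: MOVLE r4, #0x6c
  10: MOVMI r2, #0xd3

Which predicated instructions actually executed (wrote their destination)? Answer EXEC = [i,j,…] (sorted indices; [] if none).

0: ✓ CMP  NZCV=0010
1: · SUBMI
2: ✓ MOVCS  r5←0x37
3: · MOVLT
4: ✓ CMP  NZCV=1001
5: ✓ SUBCC  r2←0x83
6: · MOVHI
7: ✓ MOVCC  r0←0xe4
8: ✓ CMP  NZCV=1010
9: ✓ MOVLE  r4←0x6c
10: ✓ MOVMI  r2←0xd3

EXEC = [2,5,7,9,10]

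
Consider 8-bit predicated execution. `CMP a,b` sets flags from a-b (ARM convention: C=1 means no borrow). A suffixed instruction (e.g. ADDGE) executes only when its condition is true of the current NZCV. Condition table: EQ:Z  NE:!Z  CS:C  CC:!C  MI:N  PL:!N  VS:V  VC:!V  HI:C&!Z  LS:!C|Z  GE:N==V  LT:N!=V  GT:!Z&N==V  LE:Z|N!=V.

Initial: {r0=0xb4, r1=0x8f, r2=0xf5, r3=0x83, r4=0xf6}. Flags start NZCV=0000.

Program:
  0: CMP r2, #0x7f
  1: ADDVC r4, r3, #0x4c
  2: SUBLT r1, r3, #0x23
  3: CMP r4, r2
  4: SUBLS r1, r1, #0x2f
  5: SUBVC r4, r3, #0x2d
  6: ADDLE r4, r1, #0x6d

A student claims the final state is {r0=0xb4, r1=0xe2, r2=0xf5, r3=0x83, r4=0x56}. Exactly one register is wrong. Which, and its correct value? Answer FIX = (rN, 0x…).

FIX = (r1, 0x60)

0: ✓ CMP  NZCV=0011
1: · ADDVC
2: ✓ SUBLT  r1←0x60
3: ✓ CMP  NZCV=0010
4: · SUBLS
5: ✓ SUBVC  r4←0x56
6: · ADDLE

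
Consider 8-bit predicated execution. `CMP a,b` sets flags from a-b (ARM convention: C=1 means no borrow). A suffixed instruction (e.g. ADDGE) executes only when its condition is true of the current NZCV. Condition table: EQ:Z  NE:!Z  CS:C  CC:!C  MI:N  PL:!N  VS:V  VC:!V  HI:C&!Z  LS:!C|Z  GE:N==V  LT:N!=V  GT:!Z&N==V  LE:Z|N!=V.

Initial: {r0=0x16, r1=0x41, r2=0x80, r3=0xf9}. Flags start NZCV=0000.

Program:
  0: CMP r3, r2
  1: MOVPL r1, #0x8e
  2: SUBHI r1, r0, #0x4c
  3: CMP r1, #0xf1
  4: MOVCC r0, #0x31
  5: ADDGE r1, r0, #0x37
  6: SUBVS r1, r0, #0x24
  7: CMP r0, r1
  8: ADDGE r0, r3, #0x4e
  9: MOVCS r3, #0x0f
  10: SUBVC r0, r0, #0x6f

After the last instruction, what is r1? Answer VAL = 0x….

VAL = 0xca

0: ✓ CMP  NZCV=0010
1: ✓ MOVPL  r1←0x8e
2: ✓ SUBHI  r1←0xca
3: ✓ CMP  NZCV=1000
4: ✓ MOVCC  r0←0x31
5: · ADDGE
6: · SUBVS
7: ✓ CMP  NZCV=0000
8: ✓ ADDGE  r0←0x47
9: · MOVCS
10: ✓ SUBVC  r0←0xd8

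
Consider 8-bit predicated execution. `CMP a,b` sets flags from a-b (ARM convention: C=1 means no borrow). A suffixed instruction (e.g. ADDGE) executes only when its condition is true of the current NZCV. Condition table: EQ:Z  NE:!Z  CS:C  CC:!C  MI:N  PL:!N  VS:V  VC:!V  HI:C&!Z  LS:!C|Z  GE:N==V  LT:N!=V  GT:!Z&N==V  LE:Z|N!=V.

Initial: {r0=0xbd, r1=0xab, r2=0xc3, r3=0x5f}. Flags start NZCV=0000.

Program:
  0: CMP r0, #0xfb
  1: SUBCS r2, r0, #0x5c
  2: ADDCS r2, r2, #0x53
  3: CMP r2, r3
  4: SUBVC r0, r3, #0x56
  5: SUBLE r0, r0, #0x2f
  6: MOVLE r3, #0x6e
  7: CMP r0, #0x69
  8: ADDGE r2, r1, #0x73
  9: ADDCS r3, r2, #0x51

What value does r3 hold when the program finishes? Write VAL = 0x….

VAL = 0x14

[0] flags=1000 → (cmp)
[1] flags=1000 CS?F → skip
[2] flags=1000 CS?F → skip
[3] flags=0011 → (cmp)
[4] flags=0011 VC?F → skip
[5] flags=0011 LE?T → r0=0x8e
[6] flags=0011 LE?T → r3=0x6e
[7] flags=0011 → (cmp)
[8] flags=0011 GE?F → skip
[9] flags=0011 CS?T → r3=0x14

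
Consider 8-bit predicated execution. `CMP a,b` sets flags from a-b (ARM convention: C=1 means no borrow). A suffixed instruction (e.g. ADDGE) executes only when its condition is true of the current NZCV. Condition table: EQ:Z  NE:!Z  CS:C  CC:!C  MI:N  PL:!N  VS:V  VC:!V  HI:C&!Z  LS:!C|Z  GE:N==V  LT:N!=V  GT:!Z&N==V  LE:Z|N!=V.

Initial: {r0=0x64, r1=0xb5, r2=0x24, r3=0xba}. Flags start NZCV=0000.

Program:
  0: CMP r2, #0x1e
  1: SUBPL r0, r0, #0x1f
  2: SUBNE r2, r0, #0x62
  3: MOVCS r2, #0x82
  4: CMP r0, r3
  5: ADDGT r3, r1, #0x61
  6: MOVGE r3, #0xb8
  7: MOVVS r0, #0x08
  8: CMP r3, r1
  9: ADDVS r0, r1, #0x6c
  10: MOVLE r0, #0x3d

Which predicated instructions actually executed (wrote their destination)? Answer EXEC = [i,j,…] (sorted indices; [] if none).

EXEC = [1,2,3,5,6,7]

0: ✓ CMP  NZCV=0010
1: ✓ SUBPL  r0←0x45
2: ✓ SUBNE  r2←0xe3
3: ✓ MOVCS  r2←0x82
4: ✓ CMP  NZCV=1001
5: ✓ ADDGT  r3←0x16
6: ✓ MOVGE  r3←0xb8
7: ✓ MOVVS  r0←0x08
8: ✓ CMP  NZCV=0010
9: · ADDVS
10: · MOVLE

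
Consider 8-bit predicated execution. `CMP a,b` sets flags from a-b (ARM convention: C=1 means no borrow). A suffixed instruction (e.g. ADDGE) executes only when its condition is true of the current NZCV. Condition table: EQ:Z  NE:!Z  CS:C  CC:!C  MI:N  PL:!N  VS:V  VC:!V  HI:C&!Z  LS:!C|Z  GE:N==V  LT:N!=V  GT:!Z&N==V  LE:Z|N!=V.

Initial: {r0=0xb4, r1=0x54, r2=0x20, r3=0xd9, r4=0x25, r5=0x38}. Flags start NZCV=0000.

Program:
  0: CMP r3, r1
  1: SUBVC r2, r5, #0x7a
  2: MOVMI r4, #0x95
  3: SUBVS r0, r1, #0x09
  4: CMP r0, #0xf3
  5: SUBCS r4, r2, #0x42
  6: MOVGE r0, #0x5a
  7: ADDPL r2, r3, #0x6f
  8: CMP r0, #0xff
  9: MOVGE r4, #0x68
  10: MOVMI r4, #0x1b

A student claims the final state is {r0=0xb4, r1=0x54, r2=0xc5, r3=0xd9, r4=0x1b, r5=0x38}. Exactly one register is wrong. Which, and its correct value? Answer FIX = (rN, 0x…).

FIX = (r2, 0xbe)

0: ✓ CMP  NZCV=1010
1: ✓ SUBVC  r2←0xbe
2: ✓ MOVMI  r4←0x95
3: · SUBVS
4: ✓ CMP  NZCV=1000
5: · SUBCS
6: · MOVGE
7: · ADDPL
8: ✓ CMP  NZCV=1000
9: · MOVGE
10: ✓ MOVMI  r4←0x1b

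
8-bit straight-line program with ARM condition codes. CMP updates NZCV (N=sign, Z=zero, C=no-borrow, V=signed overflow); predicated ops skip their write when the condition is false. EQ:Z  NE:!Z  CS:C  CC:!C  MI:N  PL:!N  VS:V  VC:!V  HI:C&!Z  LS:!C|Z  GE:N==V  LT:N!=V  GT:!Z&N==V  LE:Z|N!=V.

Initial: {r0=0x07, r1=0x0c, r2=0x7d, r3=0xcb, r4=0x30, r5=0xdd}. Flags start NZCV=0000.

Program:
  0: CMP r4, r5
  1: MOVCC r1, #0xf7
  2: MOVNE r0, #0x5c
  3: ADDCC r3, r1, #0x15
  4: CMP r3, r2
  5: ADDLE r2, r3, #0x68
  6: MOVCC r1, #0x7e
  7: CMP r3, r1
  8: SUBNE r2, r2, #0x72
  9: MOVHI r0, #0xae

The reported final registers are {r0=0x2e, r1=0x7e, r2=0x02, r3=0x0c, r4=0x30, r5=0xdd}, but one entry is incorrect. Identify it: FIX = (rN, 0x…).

FIX = (r0, 0x5c)

0: ✓ CMP  NZCV=0000
1: ✓ MOVCC  r1←0xf7
2: ✓ MOVNE  r0←0x5c
3: ✓ ADDCC  r3←0x0c
4: ✓ CMP  NZCV=1000
5: ✓ ADDLE  r2←0x74
6: ✓ MOVCC  r1←0x7e
7: ✓ CMP  NZCV=1000
8: ✓ SUBNE  r2←0x02
9: · MOVHI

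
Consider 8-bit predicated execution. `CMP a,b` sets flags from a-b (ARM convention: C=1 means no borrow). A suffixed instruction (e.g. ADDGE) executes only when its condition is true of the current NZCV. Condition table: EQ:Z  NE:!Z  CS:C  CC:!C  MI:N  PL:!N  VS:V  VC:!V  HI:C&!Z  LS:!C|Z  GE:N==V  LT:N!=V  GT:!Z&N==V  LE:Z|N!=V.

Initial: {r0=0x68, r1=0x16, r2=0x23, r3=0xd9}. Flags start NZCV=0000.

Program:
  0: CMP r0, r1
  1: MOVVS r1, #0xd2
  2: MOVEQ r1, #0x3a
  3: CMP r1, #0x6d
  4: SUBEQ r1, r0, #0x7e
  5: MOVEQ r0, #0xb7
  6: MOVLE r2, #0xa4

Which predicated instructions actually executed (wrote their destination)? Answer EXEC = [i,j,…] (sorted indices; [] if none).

0: ✓ CMP  NZCV=0010
1: · MOVVS
2: · MOVEQ
3: ✓ CMP  NZCV=1000
4: · SUBEQ
5: · MOVEQ
6: ✓ MOVLE  r2←0xa4

EXEC = [6]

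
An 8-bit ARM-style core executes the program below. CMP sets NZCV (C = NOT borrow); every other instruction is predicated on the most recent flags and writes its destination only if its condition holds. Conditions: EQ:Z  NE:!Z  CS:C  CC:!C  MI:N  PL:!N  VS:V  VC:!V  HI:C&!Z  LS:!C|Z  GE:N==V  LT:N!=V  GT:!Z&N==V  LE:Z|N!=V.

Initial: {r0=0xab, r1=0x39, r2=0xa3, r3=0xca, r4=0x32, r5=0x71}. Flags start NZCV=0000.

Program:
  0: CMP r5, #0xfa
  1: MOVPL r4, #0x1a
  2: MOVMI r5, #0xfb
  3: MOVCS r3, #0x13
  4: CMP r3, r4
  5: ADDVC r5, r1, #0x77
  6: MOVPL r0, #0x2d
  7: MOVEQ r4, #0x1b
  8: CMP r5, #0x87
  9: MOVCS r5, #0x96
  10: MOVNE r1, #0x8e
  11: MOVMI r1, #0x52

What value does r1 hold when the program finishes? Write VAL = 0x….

[0] flags=0000 → (cmp)
[1] flags=0000 PL?T → r4=0x1a
[2] flags=0000 MI?F → skip
[3] flags=0000 CS?F → skip
[4] flags=1010 → (cmp)
[5] flags=1010 VC?T → r5=0xb0
[6] flags=1010 PL?F → skip
[7] flags=1010 EQ?F → skip
[8] flags=0010 → (cmp)
[9] flags=0010 CS?T → r5=0x96
[10] flags=0010 NE?T → r1=0x8e
[11] flags=0010 MI?F → skip

VAL = 0x8e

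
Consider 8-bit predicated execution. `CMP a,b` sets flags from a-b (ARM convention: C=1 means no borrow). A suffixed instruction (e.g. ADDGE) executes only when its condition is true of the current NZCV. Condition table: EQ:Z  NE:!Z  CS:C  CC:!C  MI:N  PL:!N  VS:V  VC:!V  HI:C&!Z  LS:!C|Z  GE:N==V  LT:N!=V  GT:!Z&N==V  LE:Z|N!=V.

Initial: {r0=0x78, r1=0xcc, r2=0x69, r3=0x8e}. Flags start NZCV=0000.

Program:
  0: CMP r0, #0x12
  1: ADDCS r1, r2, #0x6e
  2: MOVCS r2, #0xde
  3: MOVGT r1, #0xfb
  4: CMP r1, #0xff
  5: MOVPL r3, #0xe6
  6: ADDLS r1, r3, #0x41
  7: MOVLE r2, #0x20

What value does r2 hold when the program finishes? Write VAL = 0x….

0: ✓ CMP  NZCV=0010
1: ✓ ADDCS  r1←0xd7
2: ✓ MOVCS  r2←0xde
3: ✓ MOVGT  r1←0xfb
4: ✓ CMP  NZCV=1000
5: · MOVPL
6: ✓ ADDLS  r1←0xcf
7: ✓ MOVLE  r2←0x20

VAL = 0x20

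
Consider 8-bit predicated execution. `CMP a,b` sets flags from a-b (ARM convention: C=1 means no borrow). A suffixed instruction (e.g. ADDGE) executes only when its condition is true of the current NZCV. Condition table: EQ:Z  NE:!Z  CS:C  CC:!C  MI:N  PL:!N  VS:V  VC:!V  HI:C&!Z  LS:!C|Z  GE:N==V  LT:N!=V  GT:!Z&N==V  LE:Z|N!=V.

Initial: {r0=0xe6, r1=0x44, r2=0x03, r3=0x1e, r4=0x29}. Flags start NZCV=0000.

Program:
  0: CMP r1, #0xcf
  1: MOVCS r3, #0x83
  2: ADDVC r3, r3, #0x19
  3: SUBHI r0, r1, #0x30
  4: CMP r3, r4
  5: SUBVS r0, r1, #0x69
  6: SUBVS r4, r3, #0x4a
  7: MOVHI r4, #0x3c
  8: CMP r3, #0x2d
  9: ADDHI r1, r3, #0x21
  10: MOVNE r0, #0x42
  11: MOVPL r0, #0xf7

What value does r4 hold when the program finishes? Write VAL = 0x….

0: ✓ CMP  NZCV=0000
1: · MOVCS
2: ✓ ADDVC  r3←0x37
3: · SUBHI
4: ✓ CMP  NZCV=0010
5: · SUBVS
6: · SUBVS
7: ✓ MOVHI  r4←0x3c
8: ✓ CMP  NZCV=0010
9: ✓ ADDHI  r1←0x58
10: ✓ MOVNE  r0←0x42
11: ✓ MOVPL  r0←0xf7

VAL = 0x3c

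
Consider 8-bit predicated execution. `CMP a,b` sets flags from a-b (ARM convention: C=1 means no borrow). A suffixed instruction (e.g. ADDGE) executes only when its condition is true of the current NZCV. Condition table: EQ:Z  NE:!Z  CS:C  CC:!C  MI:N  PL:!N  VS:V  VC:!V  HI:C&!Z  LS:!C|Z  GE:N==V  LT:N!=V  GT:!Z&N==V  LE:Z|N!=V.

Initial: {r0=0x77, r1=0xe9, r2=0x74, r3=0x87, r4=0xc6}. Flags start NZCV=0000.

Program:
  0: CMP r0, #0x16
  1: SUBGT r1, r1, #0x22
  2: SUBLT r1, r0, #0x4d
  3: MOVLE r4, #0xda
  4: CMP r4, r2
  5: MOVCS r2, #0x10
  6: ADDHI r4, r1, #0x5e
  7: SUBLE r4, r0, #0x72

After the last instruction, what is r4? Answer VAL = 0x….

VAL = 0x05

0: ✓ CMP  NZCV=0010
1: ✓ SUBGT  r1←0xc7
2: · SUBLT
3: · MOVLE
4: ✓ CMP  NZCV=0011
5: ✓ MOVCS  r2←0x10
6: ✓ ADDHI  r4←0x25
7: ✓ SUBLE  r4←0x05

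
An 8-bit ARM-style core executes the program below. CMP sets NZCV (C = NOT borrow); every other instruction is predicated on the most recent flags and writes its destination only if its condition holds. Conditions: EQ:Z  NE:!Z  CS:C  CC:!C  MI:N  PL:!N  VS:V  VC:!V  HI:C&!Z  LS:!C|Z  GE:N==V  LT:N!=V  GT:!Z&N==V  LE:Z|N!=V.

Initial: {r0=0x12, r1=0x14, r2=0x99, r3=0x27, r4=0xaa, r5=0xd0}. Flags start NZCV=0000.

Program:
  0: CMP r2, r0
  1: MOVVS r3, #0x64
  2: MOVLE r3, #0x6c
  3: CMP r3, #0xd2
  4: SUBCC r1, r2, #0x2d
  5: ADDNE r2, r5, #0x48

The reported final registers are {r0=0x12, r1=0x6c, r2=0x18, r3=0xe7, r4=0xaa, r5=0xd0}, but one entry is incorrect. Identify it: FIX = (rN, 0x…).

0: ✓ CMP  NZCV=1010
1: · MOVVS
2: ✓ MOVLE  r3←0x6c
3: ✓ CMP  NZCV=1001
4: ✓ SUBCC  r1←0x6c
5: ✓ ADDNE  r2←0x18

FIX = (r3, 0x6c)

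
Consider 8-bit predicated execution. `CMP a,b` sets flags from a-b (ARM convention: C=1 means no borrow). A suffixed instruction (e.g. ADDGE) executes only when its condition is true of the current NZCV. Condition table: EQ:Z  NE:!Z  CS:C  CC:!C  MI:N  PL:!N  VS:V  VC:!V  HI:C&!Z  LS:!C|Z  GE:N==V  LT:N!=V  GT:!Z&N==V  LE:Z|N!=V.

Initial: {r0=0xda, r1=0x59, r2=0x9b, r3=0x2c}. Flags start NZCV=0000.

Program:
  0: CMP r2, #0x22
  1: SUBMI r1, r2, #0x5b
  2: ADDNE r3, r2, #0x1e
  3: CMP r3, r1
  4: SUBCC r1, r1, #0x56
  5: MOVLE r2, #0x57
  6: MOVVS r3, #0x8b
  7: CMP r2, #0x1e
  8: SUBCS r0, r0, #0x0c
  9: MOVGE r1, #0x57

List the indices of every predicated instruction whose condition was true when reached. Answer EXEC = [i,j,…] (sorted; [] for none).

0: ✓ CMP  NZCV=0011
1: · SUBMI
2: ✓ ADDNE  r3←0xb9
3: ✓ CMP  NZCV=0011
4: · SUBCC
5: ✓ MOVLE  r2←0x57
6: ✓ MOVVS  r3←0x8b
7: ✓ CMP  NZCV=0010
8: ✓ SUBCS  r0←0xce
9: ✓ MOVGE  r1←0x57

EXEC = [2,5,6,8,9]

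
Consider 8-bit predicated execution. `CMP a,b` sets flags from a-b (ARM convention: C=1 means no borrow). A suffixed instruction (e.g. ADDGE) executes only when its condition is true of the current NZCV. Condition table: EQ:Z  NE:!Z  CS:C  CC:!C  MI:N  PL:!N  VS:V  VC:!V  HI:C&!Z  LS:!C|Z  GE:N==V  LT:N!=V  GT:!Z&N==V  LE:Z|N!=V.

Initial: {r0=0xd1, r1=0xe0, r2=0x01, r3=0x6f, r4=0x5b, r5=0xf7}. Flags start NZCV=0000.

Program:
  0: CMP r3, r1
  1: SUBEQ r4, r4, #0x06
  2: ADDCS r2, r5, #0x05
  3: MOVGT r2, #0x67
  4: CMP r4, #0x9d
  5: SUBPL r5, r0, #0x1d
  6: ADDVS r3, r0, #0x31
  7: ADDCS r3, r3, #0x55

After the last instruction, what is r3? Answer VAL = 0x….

VAL = 0x02

[0] flags=1001 → (cmp)
[1] flags=1001 EQ?F → skip
[2] flags=1001 CS?F → skip
[3] flags=1001 GT?T → r2=0x67
[4] flags=1001 → (cmp)
[5] flags=1001 PL?F → skip
[6] flags=1001 VS?T → r3=0x02
[7] flags=1001 CS?F → skip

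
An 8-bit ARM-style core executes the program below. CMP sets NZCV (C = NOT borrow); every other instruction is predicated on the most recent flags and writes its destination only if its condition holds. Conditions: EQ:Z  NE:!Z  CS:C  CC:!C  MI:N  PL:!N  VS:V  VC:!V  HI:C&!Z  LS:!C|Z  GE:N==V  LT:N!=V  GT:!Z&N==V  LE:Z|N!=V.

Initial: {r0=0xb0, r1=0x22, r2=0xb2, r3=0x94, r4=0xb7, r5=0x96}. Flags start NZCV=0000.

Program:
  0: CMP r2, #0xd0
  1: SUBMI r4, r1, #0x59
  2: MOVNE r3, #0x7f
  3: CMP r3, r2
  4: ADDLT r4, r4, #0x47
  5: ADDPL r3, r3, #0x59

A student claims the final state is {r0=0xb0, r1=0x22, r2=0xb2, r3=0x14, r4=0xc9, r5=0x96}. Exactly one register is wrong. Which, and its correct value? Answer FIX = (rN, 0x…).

FIX = (r3, 0x7f)

[0] flags=1000 → (cmp)
[1] flags=1000 MI?T → r4=0xc9
[2] flags=1000 NE?T → r3=0x7f
[3] flags=1001 → (cmp)
[4] flags=1001 LT?F → skip
[5] flags=1001 PL?F → skip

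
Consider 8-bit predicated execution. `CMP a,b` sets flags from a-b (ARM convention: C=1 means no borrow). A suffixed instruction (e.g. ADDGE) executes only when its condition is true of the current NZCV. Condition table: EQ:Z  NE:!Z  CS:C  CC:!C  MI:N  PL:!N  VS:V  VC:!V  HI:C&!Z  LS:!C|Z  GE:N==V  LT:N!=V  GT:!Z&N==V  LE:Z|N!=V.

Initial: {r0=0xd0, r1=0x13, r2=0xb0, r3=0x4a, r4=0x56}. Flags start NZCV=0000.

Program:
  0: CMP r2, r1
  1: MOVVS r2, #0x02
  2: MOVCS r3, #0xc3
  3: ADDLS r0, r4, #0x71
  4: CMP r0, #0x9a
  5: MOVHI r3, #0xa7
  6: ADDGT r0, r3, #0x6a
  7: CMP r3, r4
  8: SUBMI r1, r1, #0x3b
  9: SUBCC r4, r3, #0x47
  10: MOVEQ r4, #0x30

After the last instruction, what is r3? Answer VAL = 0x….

0: ✓ CMP  NZCV=1010
1: · MOVVS
2: ✓ MOVCS  r3←0xc3
3: · ADDLS
4: ✓ CMP  NZCV=0010
5: ✓ MOVHI  r3←0xa7
6: ✓ ADDGT  r0←0x11
7: ✓ CMP  NZCV=0011
8: · SUBMI
9: · SUBCC
10: · MOVEQ

VAL = 0xa7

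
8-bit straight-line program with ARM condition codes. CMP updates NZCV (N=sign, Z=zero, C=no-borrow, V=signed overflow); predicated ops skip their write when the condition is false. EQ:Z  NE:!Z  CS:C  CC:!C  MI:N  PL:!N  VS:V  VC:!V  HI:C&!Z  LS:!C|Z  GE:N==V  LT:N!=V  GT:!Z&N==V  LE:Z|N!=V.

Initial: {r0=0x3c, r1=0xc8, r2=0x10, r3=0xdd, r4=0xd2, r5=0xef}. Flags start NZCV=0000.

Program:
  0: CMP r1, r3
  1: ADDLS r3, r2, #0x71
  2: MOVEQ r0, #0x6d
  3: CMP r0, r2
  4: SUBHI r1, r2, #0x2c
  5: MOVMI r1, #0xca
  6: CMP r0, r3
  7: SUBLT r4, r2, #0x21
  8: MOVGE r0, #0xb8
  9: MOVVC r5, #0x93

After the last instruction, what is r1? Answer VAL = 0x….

VAL = 0xe4

[0] flags=1000 → (cmp)
[1] flags=1000 LS?T → r3=0x81
[2] flags=1000 EQ?F → skip
[3] flags=0010 → (cmp)
[4] flags=0010 HI?T → r1=0xe4
[5] flags=0010 MI?F → skip
[6] flags=1001 → (cmp)
[7] flags=1001 LT?F → skip
[8] flags=1001 GE?T → r0=0xb8
[9] flags=1001 VC?F → skip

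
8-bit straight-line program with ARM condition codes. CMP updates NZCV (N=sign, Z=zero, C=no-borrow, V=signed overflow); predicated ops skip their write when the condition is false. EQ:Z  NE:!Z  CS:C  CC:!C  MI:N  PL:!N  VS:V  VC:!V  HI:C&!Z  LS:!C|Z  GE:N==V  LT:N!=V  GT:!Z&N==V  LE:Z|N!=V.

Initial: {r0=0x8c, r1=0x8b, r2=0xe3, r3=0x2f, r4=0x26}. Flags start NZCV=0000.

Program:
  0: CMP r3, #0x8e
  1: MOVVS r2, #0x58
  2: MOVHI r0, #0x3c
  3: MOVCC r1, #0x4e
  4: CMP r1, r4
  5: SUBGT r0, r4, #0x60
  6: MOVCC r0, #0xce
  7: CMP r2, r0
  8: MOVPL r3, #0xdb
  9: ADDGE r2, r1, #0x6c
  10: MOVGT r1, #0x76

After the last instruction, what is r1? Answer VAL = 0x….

VAL = 0x76

0: ✓ CMP  NZCV=1001
1: ✓ MOVVS  r2←0x58
2: · MOVHI
3: ✓ MOVCC  r1←0x4e
4: ✓ CMP  NZCV=0010
5: ✓ SUBGT  r0←0xc6
6: · MOVCC
7: ✓ CMP  NZCV=1001
8: · MOVPL
9: ✓ ADDGE  r2←0xba
10: ✓ MOVGT  r1←0x76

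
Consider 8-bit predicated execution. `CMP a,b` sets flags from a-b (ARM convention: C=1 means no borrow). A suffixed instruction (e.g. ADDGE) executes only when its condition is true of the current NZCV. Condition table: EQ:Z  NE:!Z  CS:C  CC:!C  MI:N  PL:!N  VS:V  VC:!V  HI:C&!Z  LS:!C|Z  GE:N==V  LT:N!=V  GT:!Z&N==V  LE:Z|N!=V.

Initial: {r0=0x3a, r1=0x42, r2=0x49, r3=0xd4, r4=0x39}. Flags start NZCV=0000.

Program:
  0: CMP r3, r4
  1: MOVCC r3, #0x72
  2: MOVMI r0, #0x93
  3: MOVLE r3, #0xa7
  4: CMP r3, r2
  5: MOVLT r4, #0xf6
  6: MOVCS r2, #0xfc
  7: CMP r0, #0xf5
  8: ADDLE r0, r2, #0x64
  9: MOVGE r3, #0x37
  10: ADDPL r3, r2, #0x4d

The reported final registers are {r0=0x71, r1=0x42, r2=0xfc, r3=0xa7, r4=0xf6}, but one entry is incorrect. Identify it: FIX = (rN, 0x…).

FIX = (r0, 0x60)

0: ✓ CMP  NZCV=1010
1: · MOVCC
2: ✓ MOVMI  r0←0x93
3: ✓ MOVLE  r3←0xa7
4: ✓ CMP  NZCV=0011
5: ✓ MOVLT  r4←0xf6
6: ✓ MOVCS  r2←0xfc
7: ✓ CMP  NZCV=1000
8: ✓ ADDLE  r0←0x60
9: · MOVGE
10: · ADDPL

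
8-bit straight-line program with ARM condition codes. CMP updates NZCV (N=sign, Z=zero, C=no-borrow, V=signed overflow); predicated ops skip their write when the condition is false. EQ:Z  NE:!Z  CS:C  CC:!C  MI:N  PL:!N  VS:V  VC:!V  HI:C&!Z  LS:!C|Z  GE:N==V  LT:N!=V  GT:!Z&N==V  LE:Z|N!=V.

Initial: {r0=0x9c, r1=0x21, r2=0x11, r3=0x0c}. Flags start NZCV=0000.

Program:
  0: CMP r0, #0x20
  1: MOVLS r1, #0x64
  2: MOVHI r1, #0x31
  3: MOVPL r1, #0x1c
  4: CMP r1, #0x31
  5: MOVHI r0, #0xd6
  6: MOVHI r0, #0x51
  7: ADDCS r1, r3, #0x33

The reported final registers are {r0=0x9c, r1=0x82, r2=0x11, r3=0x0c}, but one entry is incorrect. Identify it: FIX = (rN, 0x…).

FIX = (r1, 0x1c)

0: ✓ CMP  NZCV=0011
1: · MOVLS
2: ✓ MOVHI  r1←0x31
3: ✓ MOVPL  r1←0x1c
4: ✓ CMP  NZCV=1000
5: · MOVHI
6: · MOVHI
7: · ADDCS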